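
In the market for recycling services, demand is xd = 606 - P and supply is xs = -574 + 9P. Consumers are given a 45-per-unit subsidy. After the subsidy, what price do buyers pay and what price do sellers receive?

Pre-subsidy: 606 - P = -574 + 9P gives P* = 118, x* = 488.
With the rebate, buyers effectively pay Pb = Ps − 45, where Ps is the price sellers receive.
Demand in terms of Ps becomes xd = 606 − 1(Ps − 45) = 651 - Ps. Setting this equal to supply: 651 - Ps = -574 + 9Ps, so Ps = 122.5.
Buyers pay Pb = 122.5 − 45 = 77.5; x' = -574 + 9·122.5 = 528.5.

Buyers pay 77.5; sellers receive 122.5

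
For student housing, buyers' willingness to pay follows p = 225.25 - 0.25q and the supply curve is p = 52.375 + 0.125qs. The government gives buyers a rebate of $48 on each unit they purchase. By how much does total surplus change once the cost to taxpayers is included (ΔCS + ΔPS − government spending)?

Pre-subsidy: 225.25 - 0.25q = 52.375 + 0.125q gives q* = 461 and p* = 110.
With the rebate, buyers effectively pay pb = ps − 48, where ps is the price sellers receive.
On the curves, pb = 225.25 - 0.25q and ps = 52.375 + 0.125q; the wedge ps − pb = 48 gives 52.375 + 0.125q − (225.25 - 0.25q) = 48, so q' = 589.
Then pb = 225.25 − 0.25·589 = 78 and ps = 52.375 + 0.125·589 = 126.
ΔCS = ½(461 + 589)(110 − 78) = 16800; ΔPS = ½(461 + 589)(126 − 110) = 8400.
Government spending = 48 × 589 = 28272.
Net change = 16800 + 8400 − 28272 = -3072. The loss equals the DWL triangle ½·48·128.

Net change in total surplus = -$3072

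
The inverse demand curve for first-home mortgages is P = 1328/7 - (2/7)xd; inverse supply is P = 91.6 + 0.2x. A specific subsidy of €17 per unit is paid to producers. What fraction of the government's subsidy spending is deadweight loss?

Pre-subsidy: 1328/7 - (2/7)x = 91.6 + 0.2x gives x* = 202 and P* = 132.
With the subsidy, sellers receive Ps = Pb + 17 for each unit, where Pb is the price buyers pay.
On the curves, Pb = 1328/7 - (2/7)x and Ps = 91.6 + 0.2x; the wedge Ps − Pb = 17 gives 91.6 + 0.2x − (1328/7 - (2/7)x) = 17, so x' = 237.
Then Pb = 1328/7 − (2/7)·237 = 122 and Ps = 91.6 + 0.2·237 = 139.
ΔCS = ½(202 + 237)(132 − 122) = 2195; ΔPS = ½(202 + 237)(139 − 132) = 1536.5.
Government spending = 17 × 237 = 4029.
DWL = ½ × 17 × (237 − 202) = 297.5; fraction = 297.5 / 4029 = 35/474.

DWL / government spending = 35/474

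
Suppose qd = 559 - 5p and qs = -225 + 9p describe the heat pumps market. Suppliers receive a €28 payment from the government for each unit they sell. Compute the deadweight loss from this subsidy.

Deadweight loss = €1260

Pre-subsidy: 559 - 5p = -225 + 9p gives p* = 56, q* = 279.
With the subsidy, sellers receive ps = pb + 28 for each unit, where pb is the price buyers pay.
Supply in terms of pb becomes qs = -225 + 9(pb + 28) = 27 + 9pb. Setting this equal to demand: 559 - 5pb = 27 + 9pb, so pb = 38.
Sellers receive ps = 38 + 28 = 66; q' = 559 − 5·38 = 369.
The subsidy expands output by 369 − 279 = 90 past the efficient level; on those units the gap between marginal cost and willingness to pay runs from 0 up to 28.
DWL = ½ × 28 × 90 = 1260.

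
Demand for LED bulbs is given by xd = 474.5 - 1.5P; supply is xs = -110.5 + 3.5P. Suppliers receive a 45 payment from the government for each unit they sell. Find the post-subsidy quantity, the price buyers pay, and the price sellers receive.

Pre-subsidy: 474.5 - 1.5P = -110.5 + 3.5P gives P* = 117, x* = 299.
With the subsidy, sellers receive Ps = Pb + 45 for each unit, where Pb is the price buyers pay.
Supply in terms of Pb becomes xs = -110.5 + 3.5(Pb + 45) = 47 + 3.5Pb. Setting this equal to demand: 474.5 - 1.5Pb = 47 + 3.5Pb, so Pb = 85.5.
Sellers receive Ps = 85.5 + 45 = 130.5; x' = 474.5 − 1.5·85.5 = 346.25.

x' = 346.25; buyers pay 85.5; sellers receive 130.5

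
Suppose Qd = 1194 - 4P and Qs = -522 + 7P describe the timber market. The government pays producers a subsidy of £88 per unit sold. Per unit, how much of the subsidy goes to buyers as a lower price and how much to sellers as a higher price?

Buyers gain £56 per unit; sellers gain £32 per unit

Pre-subsidy: 1194 - 4P = -522 + 7P gives P* = 156, Q* = 570.
With the subsidy, sellers receive Ps = Pb + 88 for each unit, where Pb is the price buyers pay.
Supply in terms of Pb becomes Qs = -522 + 7(Pb + 88) = 94 + 7Pb. Setting this equal to demand: 1194 - 4Pb = 94 + 7Pb, so Pb = 100.
Sellers receive Ps = 100 + 88 = 188; Q' = 1194 − 4·100 = 794.
Buyers' price falls by P* − Pb = 156 − 100 = 56; sellers' price rises by Ps − P* = 188 − 156 = 32.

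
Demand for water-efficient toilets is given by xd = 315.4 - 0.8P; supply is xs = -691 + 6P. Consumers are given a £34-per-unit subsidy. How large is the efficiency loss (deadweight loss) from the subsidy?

Deadweight loss = £408

Pre-subsidy: 315.4 - 0.8P = -691 + 6P gives P* = 148, x* = 197.
With the rebate, buyers effectively pay Pb = Ps − 34, where Ps is the price sellers receive.
Demand in terms of Ps becomes xd = 315.4 − 0.8(Ps − 34) = 342.6 - 0.8Ps. Setting this equal to supply: 342.6 - 0.8Ps = -691 + 6Ps, so Ps = 152.
Buyers pay Pb = 152 − 34 = 118; x' = -691 + 6·152 = 221.
The subsidy expands output by 221 − 197 = 24 past the efficient level; on those units the gap between marginal cost and willingness to pay runs from 0 up to 34.
DWL = ½ × 34 × 24 = 408.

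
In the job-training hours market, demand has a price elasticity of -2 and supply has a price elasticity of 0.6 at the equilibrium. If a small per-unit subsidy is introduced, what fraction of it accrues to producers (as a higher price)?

For a small subsidy around the equilibrium, the benefit split depends on the relative slopes, which at a point are proportional to the elasticities.
Buyer share = εs/(εs + |εd|) = 0.6/(0.6 + 2) = 3/13; seller share = |εd|/(εs + |εd|) = 10/13.
So producers capture 10/13 of the subsidy.

Producer share = 10/13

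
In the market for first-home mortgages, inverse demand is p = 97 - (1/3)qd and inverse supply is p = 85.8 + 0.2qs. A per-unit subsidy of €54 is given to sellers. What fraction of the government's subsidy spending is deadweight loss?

DWL / government spending = 135/326

Pre-subsidy: 97 - (1/3)q = 85.8 + 0.2q gives q* = 21 and p* = 90.
With the subsidy, sellers receive ps = pb + 54 for each unit, where pb is the price buyers pay.
On the curves, pb = 97 - (1/3)q and ps = 85.8 + 0.2q; the wedge ps − pb = 54 gives 85.8 + 0.2q − (97 - (1/3)q) = 54, so q' = 122.25.
Then pb = 97 − (1/3)·122.25 = 56.25 and ps = 85.8 + 0.2·122.25 = 110.25.
ΔCS = ½(21 + 122.25)(90 − 56.25) = 2417.34375; ΔPS = ½(21 + 122.25)(110.25 − 90) = 1450.40625.
Government spending = 54 × 122.25 = 6601.5.
DWL = ½ × 54 × (122.25 − 21) = 2733.75; fraction = 2733.75 / 6601.5 = 135/326.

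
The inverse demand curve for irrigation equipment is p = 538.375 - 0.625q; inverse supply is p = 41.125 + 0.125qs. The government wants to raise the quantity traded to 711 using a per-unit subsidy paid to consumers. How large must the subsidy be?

Required subsidy s = 36 per unit

At q = 711, from the demand curve buyers pay pb = 538.375 − 0.625·711 = 94; from the supply curve sellers need ps = 41.125 + 0.125·711 = 130.
The subsidy must fill the gap: s = ps − pb = 130 − 94 = 36.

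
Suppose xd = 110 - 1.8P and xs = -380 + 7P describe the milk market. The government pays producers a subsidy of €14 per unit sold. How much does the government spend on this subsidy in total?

Pre-subsidy: 110 - 1.8P = -380 + 7P gives P* = 1225/22, x* = 215/22.
With the subsidy, sellers receive Ps = Pb + 14 for each unit, where Pb is the price buyers pay.
Supply in terms of Pb becomes xs = -380 + 7(Pb + 14) = -282 + 7Pb. Setting this equal to demand: 110 - 1.8Pb = -282 + 7Pb, so Pb = 490/11.
Sellers receive Ps = 490/11 + 14 = 644/11; x' = 110 − 1.8·(490/11) = 328/11.
Government outlay = subsidy × quantity = 14 × 328/11 = 4592/11.

Government cost = 4592/11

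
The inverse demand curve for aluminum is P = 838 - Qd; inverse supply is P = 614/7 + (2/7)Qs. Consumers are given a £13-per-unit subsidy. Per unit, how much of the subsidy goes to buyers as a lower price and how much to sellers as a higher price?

Pre-subsidy: 838 - Q = 614/7 + (2/7)Q gives Q* = 5252/9 and P* = 2290/9.
With the rebate, buyers effectively pay Pb = Ps − 13, where Ps is the price sellers receive.
On the curves, Pb = 838 - Q and Ps = 614/7 + (2/7)Q; the wedge Ps − Pb = 13 gives 614/7 + (2/7)Q − (838 - Q) = 13, so Q' = 1781/3.
Then Pb = 838 − 1·(1781/3) = 733/3 and Ps = 614/7 + (2/7)·(1781/3) = 772/3.
Buyers' price falls by P* − Pb = 2290/9 − 733/3 = 91/9; sellers' price rises by Ps − P* = 772/3 − 2290/9 = 26/9.

Buyers gain 91/9 per unit; sellers gain 26/9 per unit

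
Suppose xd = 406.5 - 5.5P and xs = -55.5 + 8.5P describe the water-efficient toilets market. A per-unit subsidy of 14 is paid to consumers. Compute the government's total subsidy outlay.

Government cost = 3804.5

Pre-subsidy: 406.5 - 5.5P = -55.5 + 8.5P gives P* = 33, x* = 225.
With the rebate, buyers effectively pay Pb = Ps − 14, where Ps is the price sellers receive.
Demand in terms of Ps becomes xd = 406.5 − 5.5(Ps − 14) = 483.5 - 5.5Ps. Setting this equal to supply: 483.5 - 5.5Ps = -55.5 + 8.5Ps, so Ps = 38.5.
Buyers pay Pb = 38.5 − 14 = 24.5; x' = -55.5 + 8.5·38.5 = 271.75.
Government outlay = subsidy × quantity = 14 × 271.75 = 3804.5.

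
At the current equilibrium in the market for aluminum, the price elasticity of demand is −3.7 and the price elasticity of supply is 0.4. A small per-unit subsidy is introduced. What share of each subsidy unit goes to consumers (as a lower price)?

Consumer share = 4/41

For a small subsidy around the equilibrium, the benefit split depends on the relative slopes, which at a point are proportional to the elasticities.
Buyer share = εs/(εs + |εd|) = 0.4/(0.4 + 3.7) = 4/41; seller share = |εd|/(εs + |εd|) = 37/41.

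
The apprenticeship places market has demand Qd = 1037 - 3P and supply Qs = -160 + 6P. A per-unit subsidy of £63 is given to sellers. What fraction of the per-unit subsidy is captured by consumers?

Pre-subsidy: 1037 - 3P = -160 + 6P gives P* = 133, Q* = 638.
With the subsidy, sellers receive Ps = Pb + 63 for each unit, where Pb is the price buyers pay.
Supply in terms of Pb becomes Qs = -160 + 6(Pb + 63) = 218 + 6Pb. Setting this equal to demand: 1037 - 3Pb = 218 + 6Pb, so Pb = 91.
Sellers receive Ps = 91 + 63 = 154; Q' = 1037 − 3·91 = 764.
Buyers' price falls by P* − Pb = 133 − 91 = 42; sellers' price rises by Ps − P* = 154 − 133 = 21.
So consumers capture 42/63 = 2/3 of each unit of subsidy.

Consumer share = 2/3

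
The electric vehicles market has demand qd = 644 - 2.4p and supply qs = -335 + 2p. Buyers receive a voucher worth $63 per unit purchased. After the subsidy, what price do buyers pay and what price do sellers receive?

Buyers pay 4265/22; sellers receive 5651/22

Pre-subsidy: 644 - 2.4p = -335 + 2p gives p* = 222.5, q* = 110.
With the rebate, buyers effectively pay pb = ps − 63, where ps is the price sellers receive.
Demand in terms of ps becomes qd = 644 − 2.4(ps − 63) = 795.2 - 2.4ps. Setting this equal to supply: 795.2 - 2.4ps = -335 + 2ps, so ps = 5651/22.
Buyers pay pb = 5651/22 − 63 = 4265/22; q' = -335 + 2·(5651/22) = 1966/11.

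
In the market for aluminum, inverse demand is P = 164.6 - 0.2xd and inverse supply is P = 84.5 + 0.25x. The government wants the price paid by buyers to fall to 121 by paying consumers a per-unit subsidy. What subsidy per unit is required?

At a buyer price of 121, quantity demanded is 823 − 5·121 = 218.
Sellers supply 218 only when they receive Ps = 84.5 + 0.25·218 = 139.
s = Ps − Pb = 139 − 121 = 18.

Required subsidy s = 18 per unit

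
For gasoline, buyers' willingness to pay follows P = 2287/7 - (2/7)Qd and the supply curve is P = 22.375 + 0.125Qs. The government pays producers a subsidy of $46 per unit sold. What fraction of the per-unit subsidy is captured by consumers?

Consumer share = 16/23

Pre-subsidy: 2287/7 - (2/7)Q = 22.375 + 0.125Q gives Q* = 741 and P* = 115.
With the subsidy, sellers receive Ps = Pb + 46 for each unit, where Pb is the price buyers pay.
On the curves, Pb = 2287/7 - (2/7)Q and Ps = 22.375 + 0.125Q; the wedge Ps − Pb = 46 gives 22.375 + 0.125Q − (2287/7 - (2/7)Q) = 46, so Q' = 853.
Then Pb = 2287/7 − (2/7)·853 = 83 and Ps = 22.375 + 0.125·853 = 129.
Buyers' price falls by P* − Pb = 115 − 83 = 32; sellers' price rises by Ps − P* = 129 − 115 = 14.
So consumers capture 32/46 = 16/23 of each unit of subsidy.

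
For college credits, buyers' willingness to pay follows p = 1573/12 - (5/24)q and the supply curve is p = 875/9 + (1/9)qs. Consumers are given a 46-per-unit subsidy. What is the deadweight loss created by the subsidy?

Deadweight loss = 3312

Pre-subsidy: 1573/12 - (5/24)q = 875/9 + (1/9)q gives q* = 106 and p* = 109.
With the rebate, buyers effectively pay pb = ps − 46, where ps is the price sellers receive.
On the curves, pb = 1573/12 - (5/24)q and ps = 875/9 + (1/9)q; the wedge ps − pb = 46 gives 875/9 + (1/9)q − (1573/12 - (5/24)q) = 46, so q' = 250.
Then pb = 1573/12 − (5/24)·250 = 79 and ps = 875/9 + (1/9)·250 = 125.
The subsidy expands output by 250 − 106 = 144 past the efficient level; on those units the gap between marginal cost and willingness to pay runs from 0 up to 46.
DWL = ½ × 46 × 144 = 3312.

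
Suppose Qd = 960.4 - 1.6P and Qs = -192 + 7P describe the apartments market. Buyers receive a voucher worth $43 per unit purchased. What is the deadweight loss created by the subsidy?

Pre-subsidy: 960.4 - 1.6P = -192 + 7P gives P* = 134, Q* = 746.
With the rebate, buyers effectively pay Pb = Ps − 43, where Ps is the price sellers receive.
Demand in terms of Ps becomes Qd = 960.4 − 1.6(Ps − 43) = 1029.2 - 1.6Ps. Setting this equal to supply: 1029.2 - 1.6Ps = -192 + 7Ps, so Ps = 142.
Buyers pay Pb = 142 − 43 = 99; Q' = -192 + 7·142 = 802.
The subsidy expands output by 802 − 746 = 56 past the efficient level; on those units the gap between marginal cost and willingness to pay runs from 0 up to 43.
DWL = ½ × 43 × 56 = 1204.

Deadweight loss = $1204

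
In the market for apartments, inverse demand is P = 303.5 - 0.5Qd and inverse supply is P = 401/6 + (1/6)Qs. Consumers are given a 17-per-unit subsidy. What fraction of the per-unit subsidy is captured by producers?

Producer share = 0.25

Pre-subsidy: 303.5 - 0.5Q = 401/6 + (1/6)Q gives Q* = 355 and P* = 126.
With the rebate, buyers effectively pay Pb = Ps − 17, where Ps is the price sellers receive.
On the curves, Pb = 303.5 - 0.5Q and Ps = 401/6 + (1/6)Q; the wedge Ps − Pb = 17 gives 401/6 + (1/6)Q − (303.5 - 0.5Q) = 17, so Q' = 380.5.
Then Pb = 303.5 − 0.5·380.5 = 113.25 and Ps = 401/6 + (1/6)·380.5 = 130.25.
Buyers' price falls by P* − Pb = 126 − 113.25 = 12.75; sellers' price rises by Ps − P* = 130.25 − 126 = 4.25.
So producers capture 4.25/17 = 0.25 of each unit of subsidy.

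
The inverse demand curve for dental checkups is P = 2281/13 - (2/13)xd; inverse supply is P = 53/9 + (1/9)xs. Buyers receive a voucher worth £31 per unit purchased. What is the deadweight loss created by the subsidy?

Pre-subsidy: 2281/13 - (2/13)x = 53/9 + (1/9)x gives x* = 640 and P* = 77.
With the rebate, buyers effectively pay Pb = Ps − 31, where Ps is the price sellers receive.
On the curves, Pb = 2281/13 - (2/13)x and Ps = 53/9 + (1/9)x; the wedge Ps − Pb = 31 gives 53/9 + (1/9)x − (2281/13 - (2/13)x) = 31, so x' = 757.
Then Pb = 2281/13 − (2/13)·757 = 59 and Ps = 53/9 + (1/9)·757 = 90.
The subsidy expands output by 757 − 640 = 117 past the efficient level; on those units the gap between marginal cost and willingness to pay runs from 0 up to 31.
DWL = ½ × 31 × 117 = 1813.5.

Deadweight loss = £1813.5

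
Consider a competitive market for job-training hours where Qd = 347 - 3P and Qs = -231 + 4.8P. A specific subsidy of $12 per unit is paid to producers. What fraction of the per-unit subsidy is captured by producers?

Producer share = 5/13

Pre-subsidy: 347 - 3P = -231 + 4.8P gives P* = 2890/39, Q* = 1621/13.
With the subsidy, sellers receive Ps = Pb + 12 for each unit, where Pb is the price buyers pay.
Supply in terms of Pb becomes Qs = -231 + 4.8(Pb + 12) = -173.4 + 4.8Pb. Setting this equal to demand: 347 - 3Pb = -173.4 + 4.8Pb, so Pb = 2602/39.
Sellers receive Ps = 2602/39 + 12 = 3070/39; Q' = 347 − 3·(2602/39) = 1909/13.
Buyers' price falls by P* − Pb = 2890/39 − 2602/39 = 96/13; sellers' price rises by Ps − P* = 3070/39 − 2890/39 = 60/13.
So producers capture (60/13)/12 = 5/13 of each unit of subsidy.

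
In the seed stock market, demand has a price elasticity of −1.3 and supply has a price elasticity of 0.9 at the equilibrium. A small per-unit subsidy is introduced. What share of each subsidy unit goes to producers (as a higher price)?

Producer share = 13/22

For a small subsidy around the equilibrium, the benefit split depends on the relative slopes, which at a point are proportional to the elasticities.
Buyer share = εs/(εs + |εd|) = 0.9/(0.9 + 1.3) = 9/22; seller share = |εd|/(εs + |εd|) = 13/22.
So producers capture 13/22 of the subsidy.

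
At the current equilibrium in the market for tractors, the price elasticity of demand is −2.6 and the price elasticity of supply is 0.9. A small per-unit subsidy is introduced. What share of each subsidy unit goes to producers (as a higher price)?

For a small subsidy around the equilibrium, the benefit split depends on the relative slopes, which at a point are proportional to the elasticities.
Buyer share = εs/(εs + |εd|) = 0.9/(0.9 + 2.6) = 9/35; seller share = |εd|/(εs + |εd|) = 26/35.
So producers capture 26/35 of the subsidy.

Producer share = 26/35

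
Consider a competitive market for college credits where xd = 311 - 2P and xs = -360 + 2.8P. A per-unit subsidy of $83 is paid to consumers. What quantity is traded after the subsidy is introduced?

x' = 128.25

Pre-subsidy: 311 - 2P = -360 + 2.8P gives P* = 3355/24, x* = 377/12.
With the rebate, buyers effectively pay Pb = Ps − 83, where Ps is the price sellers receive.
Demand in terms of Ps becomes xd = 311 − 2(Ps − 83) = 477 - 2Ps. Setting this equal to supply: 477 - 2Ps = -360 + 2.8Ps, so Ps = 174.375.
Buyers pay Pb = 174.375 − 83 = 91.375; x' = -360 + 2.8·174.375 = 128.25.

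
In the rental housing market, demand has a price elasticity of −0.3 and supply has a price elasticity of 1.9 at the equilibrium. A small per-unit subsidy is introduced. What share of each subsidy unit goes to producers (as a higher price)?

Producer share = 3/22

For a small subsidy around the equilibrium, the benefit split depends on the relative slopes, which at a point are proportional to the elasticities.
Buyer share = εs/(εs + |εd|) = 1.9/(1.9 + 0.3) = 19/22; seller share = |εd|/(εs + |εd|) = 3/22.
So producers capture 3/22 of the subsidy.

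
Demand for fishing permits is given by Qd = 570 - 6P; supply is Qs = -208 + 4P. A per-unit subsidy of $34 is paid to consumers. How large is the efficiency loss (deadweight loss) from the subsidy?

Pre-subsidy: 570 - 6P = -208 + 4P gives P* = 77.8, Q* = 103.2.
With the rebate, buyers effectively pay Pb = Ps − 34, where Ps is the price sellers receive.
Demand in terms of Ps becomes Qd = 570 − 6(Ps − 34) = 774 - 6Ps. Setting this equal to supply: 774 - 6Ps = -208 + 4Ps, so Ps = 98.2.
Buyers pay Pb = 98.2 − 34 = 64.2; Q' = -208 + 4·98.2 = 184.8.
The subsidy expands output by 184.8 − 103.2 = 81.6 past the efficient level; on those units the gap between marginal cost and willingness to pay runs from 0 up to 34.
DWL = ½ × 34 × 81.6 = 1387.2.

Deadweight loss = $1387.2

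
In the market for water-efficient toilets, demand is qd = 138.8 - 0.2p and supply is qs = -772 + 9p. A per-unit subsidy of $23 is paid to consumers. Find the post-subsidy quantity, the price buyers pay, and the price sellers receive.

q' = 123.5; buyers pay $76.5; sellers receive $99.5

Pre-subsidy: 138.8 - 0.2p = -772 + 9p gives p* = 99, q* = 119.
With the rebate, buyers effectively pay pb = ps − 23, where ps is the price sellers receive.
Demand in terms of ps becomes qd = 138.8 − 0.2(ps − 23) = 143.4 - 0.2ps. Setting this equal to supply: 143.4 - 0.2ps = -772 + 9ps, so ps = 99.5.
Buyers pay pb = 99.5 − 23 = 76.5; q' = -772 + 9·99.5 = 123.5.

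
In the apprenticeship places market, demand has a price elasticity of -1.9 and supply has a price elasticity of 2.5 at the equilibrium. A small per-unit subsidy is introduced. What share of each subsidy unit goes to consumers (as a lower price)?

For a small subsidy around the equilibrium, the benefit split depends on the relative slopes, which at a point are proportional to the elasticities.
Buyer share = εs/(εs + |εd|) = 2.5/(2.5 + 1.9) = 25/44; seller share = |εd|/(εs + |εd|) = 19/44.

Consumer share = 25/44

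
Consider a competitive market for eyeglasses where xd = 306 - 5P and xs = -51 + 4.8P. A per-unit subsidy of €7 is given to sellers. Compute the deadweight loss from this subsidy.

Deadweight loss = €60

Pre-subsidy: 306 - 5P = -51 + 4.8P gives P* = 255/7, x* = 867/7.
With the subsidy, sellers receive Ps = Pb + 7 for each unit, where Pb is the price buyers pay.
Supply in terms of Pb becomes xs = -51 + 4.8(Pb + 7) = -17.4 + 4.8Pb. Setting this equal to demand: 306 - 5Pb = -17.4 + 4.8Pb, so Pb = 33.
Sellers receive Ps = 33 + 7 = 40; x' = 306 − 5·33 = 141.
The subsidy expands output by 141 − 867/7 = 120/7 past the efficient level; on those units the gap between marginal cost and willingness to pay runs from 0 up to 7.
DWL = ½ × 7 × 120/7 = 60.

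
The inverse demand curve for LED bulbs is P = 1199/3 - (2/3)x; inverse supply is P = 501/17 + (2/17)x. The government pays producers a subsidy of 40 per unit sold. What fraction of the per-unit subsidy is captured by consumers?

Consumer share = 0.85

Pre-subsidy: 1199/3 - (2/3)x = 501/17 + (2/17)x gives x* = 472 and P* = 85.
With the subsidy, sellers receive Ps = Pb + 40 for each unit, where Pb is the price buyers pay.
On the curves, Pb = 1199/3 - (2/3)x and Ps = 501/17 + (2/17)x; the wedge Ps − Pb = 40 gives 501/17 + (2/17)x − (1199/3 - (2/3)x) = 40, so x' = 523.
Then Pb = 1199/3 − (2/3)·523 = 51 and Ps = 501/17 + (2/17)·523 = 91.
Buyers' price falls by P* − Pb = 85 − 51 = 34; sellers' price rises by Ps − P* = 91 − 85 = 6.
So consumers capture 34/40 = 0.85 of each unit of subsidy.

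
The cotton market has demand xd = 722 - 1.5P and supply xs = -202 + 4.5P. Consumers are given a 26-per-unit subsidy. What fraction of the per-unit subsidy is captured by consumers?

Pre-subsidy: 722 - 1.5P = -202 + 4.5P gives P* = 154, x* = 491.
With the rebate, buyers effectively pay Pb = Ps − 26, where Ps is the price sellers receive.
Demand in terms of Ps becomes xd = 722 − 1.5(Ps − 26) = 761 - 1.5Ps. Setting this equal to supply: 761 - 1.5Ps = -202 + 4.5Ps, so Ps = 160.5.
Buyers pay Pb = 160.5 − 26 = 134.5; x' = -202 + 4.5·160.5 = 520.25.
Buyers' price falls by P* − Pb = 154 − 134.5 = 19.5; sellers' price rises by Ps − P* = 160.5 − 154 = 6.5.
So consumers capture 19.5/26 = 0.75 of each unit of subsidy.

Consumer share = 0.75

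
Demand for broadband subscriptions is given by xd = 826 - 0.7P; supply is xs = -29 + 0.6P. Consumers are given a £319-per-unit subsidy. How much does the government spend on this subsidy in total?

Government cost = 9718016/65

Pre-subsidy: 826 - 0.7P = -29 + 0.6P gives P* = 8550/13, x* = 4753/13.
With the rebate, buyers effectively pay Pb = Ps − 319, where Ps is the price sellers receive.
Demand in terms of Ps becomes xd = 826 − 0.7(Ps − 319) = 1049.3 - 0.7Ps. Setting this equal to supply: 1049.3 - 0.7Ps = -29 + 0.6Ps, so Ps = 10783/13.
Buyers pay Pb = 10783/13 − 319 = 6636/13; x' = -29 + 0.6·(10783/13) = 30464/65.
Government outlay = subsidy × quantity = 319 × 30464/65 = 9718016/65.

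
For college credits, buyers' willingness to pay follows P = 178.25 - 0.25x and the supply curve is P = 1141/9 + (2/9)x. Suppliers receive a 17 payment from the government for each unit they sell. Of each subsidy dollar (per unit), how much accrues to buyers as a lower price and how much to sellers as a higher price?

Buyers gain 9 per unit; sellers gain 8 per unit

Pre-subsidy: 178.25 - 0.25x = 1141/9 + (2/9)x gives x* = 109 and P* = 151.
With the subsidy, sellers receive Ps = Pb + 17 for each unit, where Pb is the price buyers pay.
On the curves, Pb = 178.25 - 0.25x and Ps = 1141/9 + (2/9)x; the wedge Ps − Pb = 17 gives 1141/9 + (2/9)x − (178.25 - 0.25x) = 17, so x' = 145.
Then Pb = 178.25 − 0.25·145 = 142 and Ps = 1141/9 + (2/9)·145 = 159.
Buyers' price falls by P* − Pb = 151 − 142 = 9; sellers' price rises by Ps − P* = 159 − 151 = 8.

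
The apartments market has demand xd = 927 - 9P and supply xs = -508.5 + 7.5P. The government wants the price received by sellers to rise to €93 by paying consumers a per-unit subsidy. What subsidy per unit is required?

At a seller price of 93, quantity supplied is -508.5 + 7.5·93 = 189.
Buyers absorb 189 only when they pay Pb with 927 − 9·Pb = 189, i.e. Pb = 82.
s = Ps − Pb = 93 − 82 = 11.

Required subsidy s = €11 per unit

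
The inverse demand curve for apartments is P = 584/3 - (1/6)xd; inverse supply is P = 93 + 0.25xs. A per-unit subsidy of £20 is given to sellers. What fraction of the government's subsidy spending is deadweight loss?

Pre-subsidy: 584/3 - (1/6)x = 93 + 0.25x gives x* = 244 and P* = 154.
With the subsidy, sellers receive Ps = Pb + 20 for each unit, where Pb is the price buyers pay.
On the curves, Pb = 584/3 - (1/6)x and Ps = 93 + 0.25x; the wedge Ps − Pb = 20 gives 93 + 0.25x − (584/3 - (1/6)x) = 20, so x' = 292.
Then Pb = 584/3 − (1/6)·292 = 146 and Ps = 93 + 0.25·292 = 166.
ΔCS = ½(244 + 292)(154 − 146) = 2144; ΔPS = ½(244 + 292)(166 − 154) = 3216.
Government spending = 20 × 292 = 5840.
DWL = ½ × 20 × (292 − 244) = 480; fraction = 480 / 5840 = 6/73.

DWL / government spending = 6/73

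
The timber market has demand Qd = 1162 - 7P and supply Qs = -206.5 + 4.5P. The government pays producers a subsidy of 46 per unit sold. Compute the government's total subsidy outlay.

Government cost = 20930

Pre-subsidy: 1162 - 7P = -206.5 + 4.5P gives P* = 119, Q* = 329.
With the subsidy, sellers receive Ps = Pb + 46 for each unit, where Pb is the price buyers pay.
Supply in terms of Pb becomes Qs = -206.5 + 4.5(Pb + 46) = 0.5 + 4.5Pb. Setting this equal to demand: 1162 - 7Pb = 0.5 + 4.5Pb, so Pb = 101.
Sellers receive Ps = 101 + 46 = 147; Q' = 1162 − 7·101 = 455.
Government outlay = subsidy × quantity = 46 × 455 = 20930.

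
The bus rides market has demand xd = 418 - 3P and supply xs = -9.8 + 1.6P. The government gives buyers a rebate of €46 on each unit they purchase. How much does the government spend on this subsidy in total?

Pre-subsidy: 418 - 3P = -9.8 + 1.6P gives P* = 93, x* = 139.
With the rebate, buyers effectively pay Pb = Ps − 46, where Ps is the price sellers receive.
Demand in terms of Ps becomes xd = 418 − 3(Ps − 46) = 556 - 3Ps. Setting this equal to supply: 556 - 3Ps = -9.8 + 1.6Ps, so Ps = 123.
Buyers pay Pb = 123 − 46 = 77; x' = -9.8 + 1.6·123 = 187.
Government outlay = subsidy × quantity = 46 × 187 = 8602.

Government cost = €8602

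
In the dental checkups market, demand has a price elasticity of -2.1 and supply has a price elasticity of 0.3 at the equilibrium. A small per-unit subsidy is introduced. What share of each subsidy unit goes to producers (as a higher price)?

Producer share = 0.875

For a small subsidy around the equilibrium, the benefit split depends on the relative slopes, which at a point are proportional to the elasticities.
Buyer share = εs/(εs + |εd|) = 0.3/(0.3 + 2.1) = 0.125; seller share = |εd|/(εs + |εd|) = 0.875.
So producers capture 0.875 of the subsidy.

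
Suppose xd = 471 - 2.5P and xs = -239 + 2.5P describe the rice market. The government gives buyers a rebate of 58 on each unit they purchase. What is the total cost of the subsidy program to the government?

Government cost = 10933

Pre-subsidy: 471 - 2.5P = -239 + 2.5P gives P* = 142, x* = 116.
With the rebate, buyers effectively pay Pb = Ps − 58, where Ps is the price sellers receive.
Demand in terms of Ps becomes xd = 471 − 2.5(Ps − 58) = 616 - 2.5Ps. Setting this equal to supply: 616 - 2.5Ps = -239 + 2.5Ps, so Ps = 171.
Buyers pay Pb = 171 − 58 = 113; x' = -239 + 2.5·171 = 188.5.
Government outlay = subsidy × quantity = 58 × 188.5 = 10933.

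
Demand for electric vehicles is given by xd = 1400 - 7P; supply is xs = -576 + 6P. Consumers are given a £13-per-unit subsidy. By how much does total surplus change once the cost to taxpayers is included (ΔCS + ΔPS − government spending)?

Net change in total surplus = -£273

Pre-subsidy: 1400 - 7P = -576 + 6P gives P* = 152, x* = 336.
With the rebate, buyers effectively pay Pb = Ps − 13, where Ps is the price sellers receive.
Demand in terms of Ps becomes xd = 1400 − 7(Ps − 13) = 1491 - 7Ps. Setting this equal to supply: 1491 - 7Ps = -576 + 6Ps, so Ps = 159.
Buyers pay Pb = 159 − 13 = 146; x' = -576 + 6·159 = 378.
ΔCS = ½(336 + 378)(152 − 146) = 2142; ΔPS = ½(336 + 378)(159 − 152) = 2499.
Government spending = 13 × 378 = 4914.
Net change = 2142 + 2499 − 4914 = -273. The loss equals the DWL triangle ½·13·42.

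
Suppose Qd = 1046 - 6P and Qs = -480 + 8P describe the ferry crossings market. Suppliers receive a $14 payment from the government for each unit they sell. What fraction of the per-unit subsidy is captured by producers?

Producer share = 3/7

Pre-subsidy: 1046 - 6P = -480 + 8P gives P* = 109, Q* = 392.
With the subsidy, sellers receive Ps = Pb + 14 for each unit, where Pb is the price buyers pay.
Supply in terms of Pb becomes Qs = -480 + 8(Pb + 14) = -368 + 8Pb. Setting this equal to demand: 1046 - 6Pb = -368 + 8Pb, so Pb = 101.
Sellers receive Ps = 101 + 14 = 115; Q' = 1046 − 6·101 = 440.
Buyers' price falls by P* − Pb = 109 − 101 = 8; sellers' price rises by Ps − P* = 115 − 109 = 6.
So producers capture 6/14 = 3/7 of each unit of subsidy.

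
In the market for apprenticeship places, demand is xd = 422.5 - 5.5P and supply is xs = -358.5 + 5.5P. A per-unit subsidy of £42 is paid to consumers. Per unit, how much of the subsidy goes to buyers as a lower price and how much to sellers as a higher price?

Buyers gain £21 per unit; sellers gain £21 per unit

Pre-subsidy: 422.5 - 5.5P = -358.5 + 5.5P gives P* = 71, x* = 32.
With the rebate, buyers effectively pay Pb = Ps − 42, where Ps is the price sellers receive.
Demand in terms of Ps becomes xd = 422.5 − 5.5(Ps − 42) = 653.5 - 5.5Ps. Setting this equal to supply: 653.5 - 5.5Ps = -358.5 + 5.5Ps, so Ps = 92.
Buyers pay Pb = 92 − 42 = 50; x' = -358.5 + 5.5·92 = 147.5.
Buyers' price falls by P* − Pb = 71 − 50 = 21; sellers' price rises by Ps − P* = 92 − 71 = 21.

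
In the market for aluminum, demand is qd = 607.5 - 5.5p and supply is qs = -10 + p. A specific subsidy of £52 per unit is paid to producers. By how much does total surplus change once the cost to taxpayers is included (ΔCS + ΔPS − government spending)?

Pre-subsidy: 607.5 - 5.5p = -10 + p gives p* = 95, q* = 85.
With the subsidy, sellers receive ps = pb + 52 for each unit, where pb is the price buyers pay.
Supply in terms of pb becomes qs = -10 + 1(pb + 52) = 42 + pb. Setting this equal to demand: 607.5 - 5.5pb = 42 + pb, so pb = 87.
Sellers receive ps = 87 + 52 = 139; q' = 607.5 − 5.5·87 = 129.
ΔCS = ½(85 + 129)(95 − 87) = 856; ΔPS = ½(85 + 129)(139 − 95) = 4708.
Government spending = 52 × 129 = 6708.
Net change = 856 + 4708 − 6708 = -1144. The loss equals the DWL triangle ½·52·44.

Net change in total surplus = -£1144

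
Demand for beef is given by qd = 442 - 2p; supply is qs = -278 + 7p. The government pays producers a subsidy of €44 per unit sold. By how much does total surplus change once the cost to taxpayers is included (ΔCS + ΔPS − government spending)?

Pre-subsidy: 442 - 2p = -278 + 7p gives p* = 80, q* = 282.
With the subsidy, sellers receive ps = pb + 44 for each unit, where pb is the price buyers pay.
Supply in terms of pb becomes qs = -278 + 7(pb + 44) = 30 + 7pb. Setting this equal to demand: 442 - 2pb = 30 + 7pb, so pb = 412/9.
Sellers receive ps = 412/9 + 44 = 808/9; q' = 442 − 2·(412/9) = 3154/9.
ΔCS = ½(282 + 3154/9)(80 − 412/9) = 876568/81; ΔPS = ½(282 + 3154/9)(808/9 − 80) = 250448/81.
Government spending = 44 × 3154/9 = 138776/9.
Net change = 876568/81 + 250448/81 − 138776/9 = -13552/9. The loss equals the DWL triangle ½·44·616/9.

Net change in total surplus = -13552/9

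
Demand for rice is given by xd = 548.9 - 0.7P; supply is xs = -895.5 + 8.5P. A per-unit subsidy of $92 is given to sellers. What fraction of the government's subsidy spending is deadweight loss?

DWL / government spending = 119/1994

Pre-subsidy: 548.9 - 0.7P = -895.5 + 8.5P gives P* = 157, x* = 439.
With the subsidy, sellers receive Ps = Pb + 92 for each unit, where Pb is the price buyers pay.
Supply in terms of Pb becomes xs = -895.5 + 8.5(Pb + 92) = -113.5 + 8.5Pb. Setting this equal to demand: 548.9 - 0.7Pb = -113.5 + 8.5Pb, so Pb = 72.
Sellers receive Ps = 72 + 92 = 164; x' = 548.9 − 0.7·72 = 498.5.
ΔCS = ½(439 + 498.5)(157 − 72) = 39843.75; ΔPS = ½(439 + 498.5)(164 − 157) = 3281.25.
Government spending = 92 × 498.5 = 45862.
DWL = ½ × 92 × (498.5 − 439) = 2737; fraction = 2737 / 45862 = 119/1994.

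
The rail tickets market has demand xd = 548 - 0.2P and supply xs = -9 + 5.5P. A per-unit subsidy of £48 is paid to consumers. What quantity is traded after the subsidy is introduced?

x' = 30650/57

Pre-subsidy: 548 - 0.2P = -9 + 5.5P gives P* = 5570/57, x* = 30122/57.
With the rebate, buyers effectively pay Pb = Ps − 48, where Ps is the price sellers receive.
Demand in terms of Ps becomes xd = 548 − 0.2(Ps − 48) = 557.6 - 0.2Ps. Setting this equal to supply: 557.6 - 0.2Ps = -9 + 5.5Ps, so Ps = 5666/57.
Buyers pay Pb = 5666/57 − 48 = 2930/57; x' = -9 + 5.5·(5666/57) = 30650/57.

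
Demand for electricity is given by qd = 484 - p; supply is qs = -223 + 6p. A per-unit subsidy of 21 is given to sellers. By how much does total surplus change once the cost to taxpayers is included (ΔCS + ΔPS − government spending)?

Pre-subsidy: 484 - p = -223 + 6p gives p* = 101, q* = 383.
With the subsidy, sellers receive ps = pb + 21 for each unit, where pb is the price buyers pay.
Supply in terms of pb becomes qs = -223 + 6(pb + 21) = -97 + 6pb. Setting this equal to demand: 484 - pb = -97 + 6pb, so pb = 83.
Sellers receive ps = 83 + 21 = 104; q' = 484 − 1·83 = 401.
ΔCS = ½(383 + 401)(101 − 83) = 7056; ΔPS = ½(383 + 401)(104 − 101) = 1176.
Government spending = 21 × 401 = 8421.
Net change = 7056 + 1176 − 8421 = -189. The loss equals the DWL triangle ½·21·18.

Net change in total surplus = -189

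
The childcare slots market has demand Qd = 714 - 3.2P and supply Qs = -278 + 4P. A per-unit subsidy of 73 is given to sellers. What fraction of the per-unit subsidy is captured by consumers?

Consumer share = 5/9

Pre-subsidy: 714 - 3.2P = -278 + 4P gives P* = 1240/9, Q* = 2458/9.
With the subsidy, sellers receive Ps = Pb + 73 for each unit, where Pb is the price buyers pay.
Supply in terms of Pb becomes Qs = -278 + 4(Pb + 73) = 14 + 4Pb. Setting this equal to demand: 714 - 3.2Pb = 14 + 4Pb, so Pb = 875/9.
Sellers receive Ps = 875/9 + 73 = 1532/9; Q' = 714 − 3.2·(875/9) = 3626/9.
Buyers' price falls by P* − Pb = 1240/9 − 875/9 = 365/9; sellers' price rises by Ps − P* = 1532/9 − 1240/9 = 292/9.
So consumers capture (365/9)/73 = 5/9 of each unit of subsidy.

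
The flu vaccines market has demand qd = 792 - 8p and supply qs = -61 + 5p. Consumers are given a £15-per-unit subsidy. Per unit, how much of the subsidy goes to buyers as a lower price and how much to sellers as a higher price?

Buyers gain 75/13 per unit; sellers gain 120/13 per unit

Pre-subsidy: 792 - 8p = -61 + 5p gives p* = 853/13, q* = 3472/13.
With the rebate, buyers effectively pay pb = ps − 15, where ps is the price sellers receive.
Demand in terms of ps becomes qd = 792 − 8(ps − 15) = 912 - 8ps. Setting this equal to supply: 912 - 8ps = -61 + 5ps, so ps = 973/13.
Buyers pay pb = 973/13 − 15 = 778/13; q' = -61 + 5·(973/13) = 4072/13.
Buyers' price falls by p* − pb = 853/13 − 778/13 = 75/13; sellers' price rises by ps − p* = 973/13 − 853/13 = 120/13.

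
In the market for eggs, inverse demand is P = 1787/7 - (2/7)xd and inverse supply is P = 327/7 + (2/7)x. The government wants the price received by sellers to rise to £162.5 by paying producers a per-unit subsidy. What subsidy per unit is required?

At a seller price of 162.5, quantity supplied is -163.5 + 3.5·162.5 = 405.25.
Buyers absorb 405.25 only when they pay Pb = 1787/7 − (2/7)·405.25 = 139.5.
s = Ps − Pb = 162.5 − 139.5 = 23.

Required subsidy s = £23 per unit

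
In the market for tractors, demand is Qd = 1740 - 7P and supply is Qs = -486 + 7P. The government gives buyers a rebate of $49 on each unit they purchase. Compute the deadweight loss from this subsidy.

Deadweight loss = $4201.75

Pre-subsidy: 1740 - 7P = -486 + 7P gives P* = 159, Q* = 627.
With the rebate, buyers effectively pay Pb = Ps − 49, where Ps is the price sellers receive.
Demand in terms of Ps becomes Qd = 1740 − 7(Ps − 49) = 2083 - 7Ps. Setting this equal to supply: 2083 - 7Ps = -486 + 7Ps, so Ps = 183.5.
Buyers pay Pb = 183.5 − 49 = 134.5; Q' = -486 + 7·183.5 = 798.5.
The subsidy expands output by 798.5 − 627 = 171.5 past the efficient level; on those units the gap between marginal cost and willingness to pay runs from 0 up to 49.
DWL = ½ × 49 × 171.5 = 4201.75.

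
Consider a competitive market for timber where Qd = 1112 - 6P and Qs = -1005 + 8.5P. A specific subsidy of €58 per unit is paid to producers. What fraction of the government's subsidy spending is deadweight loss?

Pre-subsidy: 1112 - 6P = -1005 + 8.5P gives P* = 146, Q* = 236.
With the subsidy, sellers receive Ps = Pb + 58 for each unit, where Pb is the price buyers pay.
Supply in terms of Pb becomes Qs = -1005 + 8.5(Pb + 58) = -512 + 8.5Pb. Setting this equal to demand: 1112 - 6Pb = -512 + 8.5Pb, so Pb = 112.
Sellers receive Ps = 112 + 58 = 170; Q' = 1112 − 6·112 = 440.
ΔCS = ½(236 + 440)(146 − 112) = 11492; ΔPS = ½(236 + 440)(170 − 146) = 8112.
Government spending = 58 × 440 = 25520.
DWL = ½ × 58 × (440 − 236) = 5916; fraction = 5916 / 25520 = 51/220.

DWL / government spending = 51/220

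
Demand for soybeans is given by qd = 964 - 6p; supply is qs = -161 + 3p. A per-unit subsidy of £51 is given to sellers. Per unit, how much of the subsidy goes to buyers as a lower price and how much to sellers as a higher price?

Pre-subsidy: 964 - 6p = -161 + 3p gives p* = 125, q* = 214.
With the subsidy, sellers receive ps = pb + 51 for each unit, where pb is the price buyers pay.
Supply in terms of pb becomes qs = -161 + 3(pb + 51) = -8 + 3pb. Setting this equal to demand: 964 - 6pb = -8 + 3pb, so pb = 108.
Sellers receive ps = 108 + 51 = 159; q' = 964 − 6·108 = 316.
Buyers' price falls by p* − pb = 125 − 108 = 17; sellers' price rises by ps − p* = 159 − 125 = 34.

Buyers gain £17 per unit; sellers gain £34 per unit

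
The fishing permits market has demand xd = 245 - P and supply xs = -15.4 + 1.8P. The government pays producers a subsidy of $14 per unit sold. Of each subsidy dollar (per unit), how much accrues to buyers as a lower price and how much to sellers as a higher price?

Buyers gain $9 per unit; sellers gain $5 per unit

Pre-subsidy: 245 - P = -15.4 + 1.8P gives P* = 93, x* = 152.
With the subsidy, sellers receive Ps = Pb + 14 for each unit, where Pb is the price buyers pay.
Supply in terms of Pb becomes xs = -15.4 + 1.8(Pb + 14) = 9.8 + 1.8Pb. Setting this equal to demand: 245 - Pb = 9.8 + 1.8Pb, so Pb = 84.
Sellers receive Ps = 84 + 14 = 98; x' = 245 − 1·84 = 161.
Buyers' price falls by P* − Pb = 93 − 84 = 9; sellers' price rises by Ps − P* = 98 − 93 = 5.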